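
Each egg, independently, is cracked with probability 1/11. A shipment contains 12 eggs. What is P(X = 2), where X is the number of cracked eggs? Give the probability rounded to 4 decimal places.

0.2103

X ~ Binomial(n=12, p=0.090909).
P(X=2) = C(12,2) · p^2 · (1−p)^10
= 66 · 0.0082645 · 0.38554 = 0.210296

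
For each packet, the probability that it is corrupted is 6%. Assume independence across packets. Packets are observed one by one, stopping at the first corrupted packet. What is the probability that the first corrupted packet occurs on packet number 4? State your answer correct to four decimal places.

0.0498

Geometric (trials to first success), p = 0.06.
P(Y = 4) = (1−p)^3 · p = 0.83058 · 0.06 = 0.049835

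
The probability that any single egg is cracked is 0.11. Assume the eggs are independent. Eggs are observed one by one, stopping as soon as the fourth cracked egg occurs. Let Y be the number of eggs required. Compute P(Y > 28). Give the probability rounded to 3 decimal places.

0.628

Needing more than 28 eggs ⇔ fewer than 4 successes in the first 28. With X ~ Binomial(28, 0.11), P(Y > 28) = P(X ≤ 3).
  k=0: C(28,0)·0.11^0·0.89^28 = 0.03828
  k=1: C(28,1)·0.11^1·0.89^27 = 0.13246
  k=2: C(28,2)·0.11^2·0.89^26 = 0.22101
  k=3: C(28,3)·0.11^3·0.89^25 = 0.23674
P(X ≤ 3) = 0.62849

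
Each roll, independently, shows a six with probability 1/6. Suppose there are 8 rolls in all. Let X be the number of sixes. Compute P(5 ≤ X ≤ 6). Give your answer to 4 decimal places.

X ~ Binomial(8, 0.166667); P(5 ≤ X ≤ 6) = Σ C(8,k) p^k (1−p)^(8−k) over k:
  k=5: C(8,5)·0.166667^5·0.833333^3 = 0.004168
  k=6: C(8,6)·0.166667^6·0.833333^2 = 0.000417
Total = 0.004584

0.0046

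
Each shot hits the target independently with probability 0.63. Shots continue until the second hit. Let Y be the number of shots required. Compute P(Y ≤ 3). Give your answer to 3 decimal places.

Finishing within 3 shots ⇔ at least 2 successes in the first 3. With X ~ Binomial(3, 0.63), P(Y ≤ 3) = 1 − P(X ≤ 1).
  k=0: C(3,0)·0.63^0·0.37^3 = 0.05065
  k=1: C(3,1)·0.63^1·0.37^2 = 0.25874
1 − 0.30939 = 0.69061

0.691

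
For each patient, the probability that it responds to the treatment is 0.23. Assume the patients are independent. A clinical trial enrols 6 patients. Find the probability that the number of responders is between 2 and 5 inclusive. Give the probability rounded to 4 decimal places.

0.4179

X ~ Binomial(6, 0.23); P(2 ≤ X ≤ 5) = Σ C(6,k) p^k (1−p)^(6−k) over k:
  k=2: C(6,2)·0.23^2·0.77^4 = 0.278939
  k=3: C(6,3)·0.23^3·0.77^3 = 0.111093
  k=4: C(6,4)·0.23^4·0.77^2 = 0.024888
  k=5: C(6,5)·0.23^5·0.77^1 = 0.002974
Total = 0.417893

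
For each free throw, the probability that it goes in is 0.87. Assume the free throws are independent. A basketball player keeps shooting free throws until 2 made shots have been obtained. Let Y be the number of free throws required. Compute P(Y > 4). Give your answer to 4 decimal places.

0.0079

Needing more than 4 free throws ⇔ fewer than 2 successes in the first 4. With X ~ Binomial(4, 0.87), P(Y > 4) = P(X ≤ 1).
  k=0: C(4,0)·0.87^0·0.13^4 = 0.000286
  k=1: C(4,1)·0.87^1·0.13^3 = 0.007646
P(X ≤ 1) = 0.007931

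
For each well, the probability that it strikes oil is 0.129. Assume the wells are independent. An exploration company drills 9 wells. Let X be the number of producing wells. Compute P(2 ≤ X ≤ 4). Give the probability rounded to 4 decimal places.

X ~ Binomial(9, 0.129); P(2 ≤ X ≤ 4) = Σ C(9,k) p^k (1−p)^(9−k) over k:
  k=2: C(9,2)·0.129^2·0.871^7 = 0.227829
  k=3: C(9,3)·0.129^3·0.871^6 = 0.078733
  k=4: C(9,4)·0.129^4·0.871^5 = 0.017491
Total = 0.324053

0.3241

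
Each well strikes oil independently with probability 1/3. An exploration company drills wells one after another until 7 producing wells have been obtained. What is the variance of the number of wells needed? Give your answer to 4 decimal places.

42.0000

Y = total wells until the seventh success; negative binomial with r=7, p=0.333333.
Var(Y) = r(1−p)/p² = 7·0.666667 / 0.333333² = 42.000000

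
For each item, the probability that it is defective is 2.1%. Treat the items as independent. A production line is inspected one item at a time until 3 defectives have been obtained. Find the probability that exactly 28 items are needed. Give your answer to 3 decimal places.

0.002

Y = trial on which the third success occurs; negative binomial, r=3, p=0.021.
P(Y=28) = C(27,2) · p^3 · (1−p)^25
= 351 · 9.261e-06 · 0.58826 = 0.00191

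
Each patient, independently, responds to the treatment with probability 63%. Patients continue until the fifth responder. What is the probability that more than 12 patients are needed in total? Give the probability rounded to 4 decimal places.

Needing more than 12 patients ⇔ fewer than 5 successes in the first 12. With X ~ Binomial(12, 0.63), P(Y > 12) = P(X ≤ 4).
  k=0: C(12,0)·0.63^0·0.37^12 = 0.000007
  k=1: C(12,1)·0.63^1·0.37^11 = 0.000135
  k=2: C(12,2)·0.63^2·0.37^10 = 0.001260
  k=3: C(12,3)·0.63^3·0.37^9 = 0.007149
  k=4: C(12,4)·0.63^4·0.37^8 = 0.027389
P(X ≤ 4) = 0.035939

0.0359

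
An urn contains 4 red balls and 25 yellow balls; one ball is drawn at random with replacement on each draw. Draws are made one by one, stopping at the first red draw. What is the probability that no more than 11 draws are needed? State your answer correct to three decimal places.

Y = number of draws to the first success; geometric, p = 0.137931.
P(Y ≤ 11) = 1 − (1−p)^11 = 1 − 0.19542 = 0.80458

0.805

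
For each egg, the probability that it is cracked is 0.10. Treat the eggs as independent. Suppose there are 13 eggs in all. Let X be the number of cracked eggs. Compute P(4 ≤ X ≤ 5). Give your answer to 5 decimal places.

X ~ Binomial(13, 0.10); P(4 ≤ X ≤ 5) = Σ C(13,k) p^k (1−p)^(13−k) over k:
  k=4: C(13,4)·0.10^4·0.90^9 = 0.0277006
  k=5: C(13,5)·0.10^5·0.90^8 = 0.0055401
Total = 0.0332407

0.03324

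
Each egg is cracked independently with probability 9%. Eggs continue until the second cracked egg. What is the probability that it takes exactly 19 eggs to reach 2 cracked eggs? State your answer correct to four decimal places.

Y = trial on which the second success occurs; negative binomial, r=2, p=0.09.
P(Y=19) = C(18,1) · p^2 · (1−p)^17
= 18 · 0.0081 · 0.20124 = 0.029340

0.0293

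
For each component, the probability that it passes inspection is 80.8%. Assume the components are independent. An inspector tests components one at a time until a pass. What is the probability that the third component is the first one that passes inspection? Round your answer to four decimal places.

0.0298

Geometric (trials to first success), p = 0.808.
P(Y = 3) = (1−p)^2 · p = 0.036864 · 0.808 = 0.029786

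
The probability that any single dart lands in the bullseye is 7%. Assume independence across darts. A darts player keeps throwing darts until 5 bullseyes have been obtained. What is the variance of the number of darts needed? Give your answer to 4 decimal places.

Y = total darts until the fifth success; negative binomial with r=5, p=0.07.
Var(Y) = r(1−p)/p² = 5·0.93 / 0.07² = 948.979592

948.9796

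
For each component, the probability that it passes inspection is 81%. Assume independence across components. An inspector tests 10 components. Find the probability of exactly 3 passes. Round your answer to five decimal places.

0.00057

X ~ Binomial(n=10, p=0.81).
P(X=3) = C(10,3) · p^3 · (1−p)^7
= 120 · 0.53144 · 8.9387e-06 = 0.0005700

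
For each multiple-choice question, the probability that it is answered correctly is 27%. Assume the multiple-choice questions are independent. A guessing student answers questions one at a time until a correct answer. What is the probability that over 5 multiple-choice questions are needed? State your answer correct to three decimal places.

Y = number of multiple-choice questions to the first success; geometric, p = 0.27.
P(Y > 5) = P(first 5 all fail) = (1−p)^5 = 0.20731

0.207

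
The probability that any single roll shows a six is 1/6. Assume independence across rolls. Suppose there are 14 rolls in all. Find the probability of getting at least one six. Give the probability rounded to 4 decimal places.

P(at least one) = 1 − P(none) = 1 − (1 − 0.166667)^14
= 1 − 0.077887 = 0.922113

0.9221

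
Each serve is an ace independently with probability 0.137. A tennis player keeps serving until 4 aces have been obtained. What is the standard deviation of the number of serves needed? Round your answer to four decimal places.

13.5617

Y = total serves until the fourth success; negative binomial with r=4, p=0.137.
SD(Y) = √[r(1−p)/p²] = √(183.920294) = 13.561722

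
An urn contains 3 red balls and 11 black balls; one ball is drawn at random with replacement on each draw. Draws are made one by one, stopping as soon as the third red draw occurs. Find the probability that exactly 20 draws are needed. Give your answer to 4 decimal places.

0.0279

Y = trial on which the third success occurs; negative binomial, r=3, p=0.214286.
P(Y=20) = C(19,2) · p^3 · (1−p)^17
= 171 · 0.0098397 · 0.016577 = 0.027892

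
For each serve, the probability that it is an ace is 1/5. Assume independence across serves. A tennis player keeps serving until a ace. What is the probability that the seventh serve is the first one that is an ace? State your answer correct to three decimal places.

Geometric (trials to first success), p = 0.20.
P(Y = 7) = (1−p)^6 · p = 0.26214 · 0.20 = 0.05243

0.052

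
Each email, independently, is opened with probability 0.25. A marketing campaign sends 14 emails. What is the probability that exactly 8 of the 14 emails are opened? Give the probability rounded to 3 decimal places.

X ~ Binomial(n=14, p=0.25).
P(X=8) = C(14,8) · p^8 · (1−p)^6
= 3003 · 1.5259e-05 · 0.17798 = 0.00816

0.008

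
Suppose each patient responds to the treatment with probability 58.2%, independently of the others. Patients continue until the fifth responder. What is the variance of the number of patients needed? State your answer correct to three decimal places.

6.170

Y = total patients until the fifth success; negative binomial with r=5, p=0.582.
Var(Y) = r(1−p)/p² = 5·0.418 / 0.582² = 6.17022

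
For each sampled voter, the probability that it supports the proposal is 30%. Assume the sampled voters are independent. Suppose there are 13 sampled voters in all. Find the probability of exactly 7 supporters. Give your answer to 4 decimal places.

0.0442

X ~ Binomial(n=13, p=0.30).
P(X=7) = C(13,7) · p^7 · (1−p)^6
= 1716 · 0.0002187 · 0.11765 = 0.044152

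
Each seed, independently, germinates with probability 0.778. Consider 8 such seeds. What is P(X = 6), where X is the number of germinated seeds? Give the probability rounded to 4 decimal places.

X ~ Binomial(n=8, p=0.778).
P(X=6) = C(8,6) · p^6 · (1−p)^2
= 28 · 0.22176 · 0.049284 = 0.306014

0.3060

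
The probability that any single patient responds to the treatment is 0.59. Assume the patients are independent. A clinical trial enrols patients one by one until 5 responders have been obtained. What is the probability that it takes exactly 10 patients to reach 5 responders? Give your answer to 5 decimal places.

0.10436

Y = trial on which the fifth success occurs; negative binomial, r=5, p=0.59.
P(Y=10) = C(9,4) · p^5 · (1−p)^5
= 126 · 0.071492 · 0.011586 = 0.1043638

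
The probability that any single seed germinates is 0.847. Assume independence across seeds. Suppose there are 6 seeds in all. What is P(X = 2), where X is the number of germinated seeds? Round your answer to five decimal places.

X ~ Binomial(n=6, p=0.847).
P(X=2) = C(6,2) · p^2 · (1−p)^4
= 15 · 0.71741 · 0.00054798 = 0.0058969

0.00590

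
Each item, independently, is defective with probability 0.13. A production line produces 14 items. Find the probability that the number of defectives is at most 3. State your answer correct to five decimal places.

X ~ Binomial(14, 0.13); P(X ≤ 3) = Σ C(14,k) p^k (1−p)^(14−k) over k:
  k=0: C(14,0)·0.13^0·0.87^14 = 0.1423212
  k=1: C(14,1)·0.13^1·0.87^13 = 0.2977294
  k=2: C(14,2)·0.13^2·0.87^12 = 0.2891739
  k=3: C(14,3)·0.13^3·0.87^11 = 0.1728396
Total = 0.9020641

0.90206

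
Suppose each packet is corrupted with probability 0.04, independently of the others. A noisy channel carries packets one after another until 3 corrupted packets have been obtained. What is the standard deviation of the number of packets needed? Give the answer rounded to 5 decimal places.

Y = total packets until the third success; negative binomial with r=3, p=0.04.
SD(Y) = √[r(1−p)/p²] = √(1800.0000000) = 42.4264069

42.42641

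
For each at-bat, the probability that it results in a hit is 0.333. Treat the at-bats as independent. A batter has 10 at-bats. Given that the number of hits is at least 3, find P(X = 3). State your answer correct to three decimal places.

X ~ Binomial(10, 0.333). Want P(X=3 | X≥3) = P(X=3) / P(X≥3).
P(X=3) = C(10,3)·0.333^3·0.667^7 = 0.26025
P(X≥3) = 1 − 0.01743 − 0.08701 − 0.19548 = 0.70008
Ratio = 0.26025 / 0.70008 = 0.37175

0.372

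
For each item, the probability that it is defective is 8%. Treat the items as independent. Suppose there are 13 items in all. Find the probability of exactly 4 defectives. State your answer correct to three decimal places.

0.014

X ~ Binomial(n=13, p=0.08).
P(X=4) = C(13,4) · p^4 · (1−p)^9
= 715 · 4.096e-05 · 0.47216 = 0.01383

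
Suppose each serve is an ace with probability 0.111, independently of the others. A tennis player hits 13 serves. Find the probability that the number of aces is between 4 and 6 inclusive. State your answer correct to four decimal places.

X ~ Binomial(13, 0.111); P(4 ≤ X ≤ 6) = Σ C(13,k) p^k (1−p)^(13−k) over k:
  k=4: C(13,4)·0.111^4·0.889^9 = 0.037646
  k=5: C(13,5)·0.111^5·0.889^8 = 0.008461
  k=6: C(13,6)·0.111^6·0.889^7 = 0.001409
Total = 0.047515

0.0475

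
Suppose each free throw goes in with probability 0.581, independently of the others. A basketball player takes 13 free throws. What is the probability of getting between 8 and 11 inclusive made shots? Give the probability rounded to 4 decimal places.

0.5091

X ~ Binomial(13, 0.581); P(8 ≤ X ≤ 11) = Σ C(13,k) p^k (1−p)^(13−k) over k:
  k=8: C(13,8)·0.581^8·0.419^5 = 0.215803
  k=9: C(13,9)·0.581^9·0.419^4 = 0.166245
  k=10: C(13,10)·0.581^10·0.419^3 = 0.092208
  k=11: C(13,11)·0.581^11·0.419^2 = 0.034871
Total = 0.509126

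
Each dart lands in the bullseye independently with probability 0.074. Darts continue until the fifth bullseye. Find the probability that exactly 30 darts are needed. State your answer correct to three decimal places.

0.008

Y = trial on which the fifth success occurs; negative binomial, r=5, p=0.074.
P(Y=30) = C(29,4) · p^5 · (1−p)^25
= 23751 · 2.219e-06 · 0.14631 = 0.00771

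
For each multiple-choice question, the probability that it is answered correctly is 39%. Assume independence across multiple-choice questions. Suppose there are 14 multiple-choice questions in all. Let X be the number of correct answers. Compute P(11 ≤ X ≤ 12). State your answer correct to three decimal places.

X ~ Binomial(14, 0.39); P(11 ≤ X ≤ 12) = Σ C(14,k) p^k (1−p)^(14−k) over k:
  k=11: C(14,11)·0.39^11·0.61^3 = 0.00262
  k=12: C(14,12)·0.39^12·0.61^2 = 0.00042
Total = 0.00304

0.003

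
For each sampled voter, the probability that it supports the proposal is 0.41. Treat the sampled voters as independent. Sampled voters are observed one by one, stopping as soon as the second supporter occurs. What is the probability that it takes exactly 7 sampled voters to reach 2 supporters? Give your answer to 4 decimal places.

0.0721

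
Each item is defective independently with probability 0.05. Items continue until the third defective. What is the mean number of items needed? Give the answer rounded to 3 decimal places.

Y = total items until the third success; negative binomial with r=3, p=0.05.
E[Y] = r / p = 3 / 0.05 = 60.00000

60.000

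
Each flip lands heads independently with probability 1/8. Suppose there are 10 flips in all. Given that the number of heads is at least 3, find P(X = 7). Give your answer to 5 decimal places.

0.00032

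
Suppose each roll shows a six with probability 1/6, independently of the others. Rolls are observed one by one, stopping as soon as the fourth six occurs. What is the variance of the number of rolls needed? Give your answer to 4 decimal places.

120.0000

Y = total rolls until the fourth success; negative binomial with r=4, p=0.166667.
Var(Y) = r(1−p)/p² = 4·0.833333 / 0.166667² = 120.000000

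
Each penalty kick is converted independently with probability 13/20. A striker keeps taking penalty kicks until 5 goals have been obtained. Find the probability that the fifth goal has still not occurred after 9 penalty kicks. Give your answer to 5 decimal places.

0.17172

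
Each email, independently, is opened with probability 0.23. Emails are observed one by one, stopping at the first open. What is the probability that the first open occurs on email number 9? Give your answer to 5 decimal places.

Geometric (trials to first success), p = 0.23.
P(Y = 9) = (1−p)^8 · p = 0.12357 · 0.23 = 0.0284219

0.02842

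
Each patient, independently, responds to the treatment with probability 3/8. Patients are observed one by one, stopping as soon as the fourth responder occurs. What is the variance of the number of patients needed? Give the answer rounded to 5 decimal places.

Y = total patients until the fourth success; negative binomial with r=4, p=0.375.
Var(Y) = r(1−p)/p² = 4·0.625 / 0.375² = 17.7777778

17.77778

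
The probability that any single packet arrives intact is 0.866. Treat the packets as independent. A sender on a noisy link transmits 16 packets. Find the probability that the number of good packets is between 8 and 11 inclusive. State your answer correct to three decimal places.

X ~ Binomial(16, 0.866); P(8 ≤ X ≤ 11) = Σ C(16,k) p^k (1−p)^(16−k) over k:
  k=8: C(16,8)·0.866^8·0.134^8 = 0.00042
  k=9: C(16,9)·0.866^9·0.134^7 = 0.00243
  k=10: C(16,10)·0.866^10·0.134^6 = 0.01100
  k=11: C(16,11)·0.866^11·0.134^5 = 0.03877
Total = 0.05262

0.053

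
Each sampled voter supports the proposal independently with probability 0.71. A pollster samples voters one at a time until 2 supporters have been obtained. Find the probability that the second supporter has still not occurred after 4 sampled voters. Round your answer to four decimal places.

0.0763

Needing more than 4 sampled voters ⇔ fewer than 2 successes in the first 4. With X ~ Binomial(4, 0.71), P(Y > 4) = P(X ≤ 1).
  k=0: C(4,0)·0.71^0·0.29^4 = 0.007073
  k=1: C(4,1)·0.71^1·0.29^3 = 0.069265
P(X ≤ 1) = 0.076338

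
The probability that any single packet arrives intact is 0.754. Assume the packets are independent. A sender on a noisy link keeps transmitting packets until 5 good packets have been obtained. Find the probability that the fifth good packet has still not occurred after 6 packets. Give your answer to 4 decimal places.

0.4565

Needing more than 6 packets ⇔ fewer than 5 successes in the first 6. With X ~ Binomial(6, 0.754), P(Y > 6) = P(X ≤ 4).
  k=0: C(6,0)·0.754^0·0.246^6 = 0.000222
  k=1: C(6,1)·0.754^1·0.246^5 = 0.004076
  k=2: C(6,2)·0.754^2·0.246^4 = 0.031230
  k=3: C(6,3)·0.754^3·0.246^3 = 0.127629
  k=4: C(6,4)·0.754^4·0.246^2 = 0.293391
P(X ≤ 4) = 0.456547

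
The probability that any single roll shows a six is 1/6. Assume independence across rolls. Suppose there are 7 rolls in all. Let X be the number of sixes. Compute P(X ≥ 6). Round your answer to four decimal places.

0.0001

X ~ Binomial(7, 0.166667); P(X ≥ 6) = Σ C(7,k) p^k (1−p)^(7−k) over k:
  k=6: C(7,6)·0.166667^6·0.833333^1 = 0.000125
  k=7: C(7,7)·0.166667^7·0.833333^0 = 0.000004
Total = 0.000129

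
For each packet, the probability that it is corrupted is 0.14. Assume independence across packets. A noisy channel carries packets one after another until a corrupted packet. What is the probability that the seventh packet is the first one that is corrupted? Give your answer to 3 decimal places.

Geometric (trials to first success), p = 0.14.
P(Y = 7) = (1−p)^6 · p = 0.40457 · 0.14 = 0.05664

0.057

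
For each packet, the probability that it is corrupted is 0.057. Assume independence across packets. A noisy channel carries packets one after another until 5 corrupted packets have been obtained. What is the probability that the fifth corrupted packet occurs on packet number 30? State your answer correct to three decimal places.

0.003

Y = trial on which the fifth success occurs; negative binomial, r=5, p=0.057.
P(Y=30) = C(29,4) · p^5 · (1−p)^25
= 23751 · 6.0169e-07 · 0.23056 = 0.00329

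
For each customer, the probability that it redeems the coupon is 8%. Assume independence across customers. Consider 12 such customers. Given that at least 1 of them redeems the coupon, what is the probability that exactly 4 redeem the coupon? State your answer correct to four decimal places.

X ~ Binomial(12, 0.08). Want P(X=4 | X≥1) = P(X=4) / P(X≥1).
P(X=4) = C(12,4)·0.08^4·0.92^8 = 0.010406
P(X≥1) = 1 − 0.367666 = 0.632334
Ratio = 0.010406 / 0.632334 = 0.016456

0.0165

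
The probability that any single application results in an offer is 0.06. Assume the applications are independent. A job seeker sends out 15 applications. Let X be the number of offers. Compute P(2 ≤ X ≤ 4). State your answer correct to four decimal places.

0.2248

X ~ Binomial(15, 0.06); P(2 ≤ X ≤ 4) = Σ C(15,k) p^k (1−p)^(15−k) over k:
  k=2: C(15,2)·0.06^2·0.94^13 = 0.169104
  k=3: C(15,3)·0.06^3·0.94^12 = 0.046773
  k=4: C(15,4)·0.06^4·0.94^11 = 0.008957
Total = 0.224834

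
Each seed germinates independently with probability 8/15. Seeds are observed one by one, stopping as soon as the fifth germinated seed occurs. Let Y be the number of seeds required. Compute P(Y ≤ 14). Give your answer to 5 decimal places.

0.94455

Finishing within 14 seeds ⇔ at least 5 successes in the first 14. With X ~ Binomial(14, 0.533333), P(Y ≤ 14) = 1 − P(X ≤ 4).
  k=0: C(14,0)·0.533333^0·0.466667^14 = 0.0000232
  k=1: C(14,1)·0.533333^1·0.466667^13 = 0.0003717
  k=2: C(14,2)·0.533333^2·0.466667^12 = 0.0027613
  k=3: C(14,3)·0.533333^3·0.466667^11 = 0.0126233
  k=4: C(14,4)·0.533333^4·0.466667^10 = 0.0396732
1 − 0.0554527 = 0.9445473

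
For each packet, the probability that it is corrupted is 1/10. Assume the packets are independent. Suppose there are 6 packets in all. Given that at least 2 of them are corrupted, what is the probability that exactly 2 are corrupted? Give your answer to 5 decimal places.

X ~ Binomial(6, 0.10). Want P(X=2 | X≥2) = P(X=2) / P(X≥2).
P(X=2) = C(6,2)·0.10^2·0.90^4 = 0.0984150
P(X≥2) = 1 − 0.5314410 − 0.3542940 = 0.1142650
Ratio = 0.0984150 / 0.1142650 = 0.8612874

0.86129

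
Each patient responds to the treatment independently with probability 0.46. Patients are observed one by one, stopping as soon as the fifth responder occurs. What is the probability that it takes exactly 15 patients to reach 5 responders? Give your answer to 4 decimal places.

0.0435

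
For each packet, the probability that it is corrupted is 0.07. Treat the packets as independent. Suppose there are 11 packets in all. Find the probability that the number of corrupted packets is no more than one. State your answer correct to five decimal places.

0.82277

X ~ Binomial(11, 0.07); P(X ≤ 1) = Σ C(11,k) p^k (1−p)^(11−k) over k:
  k=0: C(11,0)·0.07^0·0.93^11 = 0.4501035
  k=1: C(11,1)·0.07^1·0.93^10 = 0.3726664
Total = 0.8227699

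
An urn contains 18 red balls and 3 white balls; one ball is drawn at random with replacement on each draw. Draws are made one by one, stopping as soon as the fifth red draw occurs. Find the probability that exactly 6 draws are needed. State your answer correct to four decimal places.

0.3305

Y = trial on which the fifth success occurs; negative binomial, r=5, p=0.857143.
P(Y=6) = C(5,4) · p^5 · (1−p)^1
= 5 · 0.46266 · 0.14286 = 0.330475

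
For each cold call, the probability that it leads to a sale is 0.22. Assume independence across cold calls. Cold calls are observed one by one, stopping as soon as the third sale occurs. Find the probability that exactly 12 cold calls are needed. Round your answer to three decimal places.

0.063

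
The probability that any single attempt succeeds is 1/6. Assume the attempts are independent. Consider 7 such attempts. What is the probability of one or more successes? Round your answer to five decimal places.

0.72092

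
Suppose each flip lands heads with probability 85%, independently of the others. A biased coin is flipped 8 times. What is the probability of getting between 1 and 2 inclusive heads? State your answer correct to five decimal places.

X ~ Binomial(8, 0.85); P(1 ≤ X ≤ 2) = Σ C(8,k) p^k (1−p)^(8−k) over k:
  k=1: C(8,1)·0.85^1·0.15^7 = 0.0000116
  k=2: C(8,2)·0.85^2·0.15^6 = 0.0002304
Total = 0.0002421

0.00024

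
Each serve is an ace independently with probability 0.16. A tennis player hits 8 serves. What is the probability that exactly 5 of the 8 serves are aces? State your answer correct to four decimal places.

0.0035

X ~ Binomial(n=8, p=0.16).
P(X=5) = C(8,5) · p^5 · (1−p)^3
= 56 · 0.00010486 · 0.5927 = 0.003480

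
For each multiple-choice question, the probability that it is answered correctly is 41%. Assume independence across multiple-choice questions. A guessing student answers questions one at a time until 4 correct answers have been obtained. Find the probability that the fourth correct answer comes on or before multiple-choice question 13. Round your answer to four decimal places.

0.8492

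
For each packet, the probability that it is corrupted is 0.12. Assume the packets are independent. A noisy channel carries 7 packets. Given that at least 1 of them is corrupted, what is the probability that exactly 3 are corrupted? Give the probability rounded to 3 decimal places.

0.061

X ~ Binomial(7, 0.12). Want P(X=3 | X≥1) = P(X=3) / P(X≥1).
P(X=3) = C(7,3)·0.12^3·0.88^4 = 0.03627
P(X≥1) = 1 − 0.40868 = 0.59132
Ratio = 0.03627 / 0.59132 = 0.06134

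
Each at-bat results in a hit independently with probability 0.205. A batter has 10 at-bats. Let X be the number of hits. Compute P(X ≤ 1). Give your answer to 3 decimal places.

0.361

X ~ Binomial(10, 0.205); P(X ≤ 1) = Σ C(10,k) p^k (1−p)^(10−k) over k:
  k=0: C(10,0)·0.205^0·0.795^10 = 0.10085
  k=1: C(10,1)·0.205^1·0.795^9 = 0.26005
Total = 0.36090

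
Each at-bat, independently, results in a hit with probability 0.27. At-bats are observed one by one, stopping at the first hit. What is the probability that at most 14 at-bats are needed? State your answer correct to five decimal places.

0.98780

Y = number of at-bats to the first success; geometric, p = 0.27.
P(Y ≤ 14) = 1 − (1−p)^14 = 1 − 0.0122045 = 0.9877955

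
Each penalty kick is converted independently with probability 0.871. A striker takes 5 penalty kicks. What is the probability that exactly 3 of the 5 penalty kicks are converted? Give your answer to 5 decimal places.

X ~ Binomial(n=5, p=0.871).
P(X=3) = C(5,3) · p^3 · (1−p)^2
= 10 · 0.66078 · 0.016641 = 0.1099598

0.10996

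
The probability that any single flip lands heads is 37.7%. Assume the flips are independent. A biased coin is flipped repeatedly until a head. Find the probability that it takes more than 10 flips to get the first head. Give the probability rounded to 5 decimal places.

0.00881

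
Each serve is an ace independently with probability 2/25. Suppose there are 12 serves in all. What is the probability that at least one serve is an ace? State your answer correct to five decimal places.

0.63233

P(at least one) = 1 − P(none) = 1 − (1 − 0.08)^12
= 1 − 0.3676664 = 0.6323336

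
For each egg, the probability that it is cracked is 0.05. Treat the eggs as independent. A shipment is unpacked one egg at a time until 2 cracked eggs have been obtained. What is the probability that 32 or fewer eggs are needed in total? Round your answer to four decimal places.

Finishing within 32 eggs ⇔ at least 2 successes in the first 32. With X ~ Binomial(32, 0.05), P(Y ≤ 32) = 1 − P(X ≤ 1).
  k=0: C(32,0)·0.05^0·0.95^32 = 0.193711
  k=1: C(32,1)·0.05^1·0.95^31 = 0.326251
1 − 0.519962 = 0.480038

0.4800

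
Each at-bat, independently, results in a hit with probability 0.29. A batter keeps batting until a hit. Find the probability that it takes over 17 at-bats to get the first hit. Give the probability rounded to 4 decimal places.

0.0030

Y = number of at-bats to the first success; geometric, p = 0.29.
P(Y > 17) = P(first 17 all fail) = (1−p)^17 = 0.002961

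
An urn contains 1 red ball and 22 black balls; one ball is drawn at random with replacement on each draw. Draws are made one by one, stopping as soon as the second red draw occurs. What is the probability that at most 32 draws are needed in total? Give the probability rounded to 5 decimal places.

0.40816

Finishing within 32 draws ⇔ at least 2 successes in the first 32. With X ~ Binomial(32, 0.043478), P(Y ≤ 32) = 1 − P(X ≤ 1).
  k=0: C(32,0)·0.043478^0·0.956522^32 = 0.2411210
  k=1: C(32,1)·0.043478^1·0.956522^31 = 0.3507215
1 − 0.5918425 = 0.4081575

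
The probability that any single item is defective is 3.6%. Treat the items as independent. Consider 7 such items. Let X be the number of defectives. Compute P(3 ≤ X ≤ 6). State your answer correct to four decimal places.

0.0015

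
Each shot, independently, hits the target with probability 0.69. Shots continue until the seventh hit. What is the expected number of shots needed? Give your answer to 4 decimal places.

10.1449

Y = total shots until the seventh success; negative binomial with r=7, p=0.69.
E[Y] = r / p = 7 / 0.69 = 10.144928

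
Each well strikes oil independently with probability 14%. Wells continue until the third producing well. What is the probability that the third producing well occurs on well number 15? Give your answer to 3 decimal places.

0.041

Y = trial on which the third success occurs; negative binomial, r=3, p=0.14.
P(Y=15) = C(14,2) · p^3 · (1−p)^12
= 91 · 0.002744 · 0.16367 = 0.04087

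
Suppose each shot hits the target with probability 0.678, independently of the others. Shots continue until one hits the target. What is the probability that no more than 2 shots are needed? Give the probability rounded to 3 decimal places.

0.896

Y = number of shots to the first success; geometric, p = 0.678.
P(Y ≤ 2) = 1 − (1−p)^2 = 1 − 0.10368 = 0.89632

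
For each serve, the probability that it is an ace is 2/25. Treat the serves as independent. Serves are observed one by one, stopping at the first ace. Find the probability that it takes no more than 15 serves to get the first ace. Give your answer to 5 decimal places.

Y = number of serves to the first success; geometric, p = 0.08.
P(Y ≤ 15) = 1 − (1−p)^15 = 1 − 0.2862974 = 0.7137026

0.71370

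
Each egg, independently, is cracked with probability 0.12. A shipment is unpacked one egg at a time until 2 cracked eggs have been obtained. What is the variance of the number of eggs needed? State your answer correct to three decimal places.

Y = total eggs until the second success; negative binomial with r=2, p=0.12.
Var(Y) = r(1−p)/p² = 2·0.88 / 0.12² = 122.22222

122.222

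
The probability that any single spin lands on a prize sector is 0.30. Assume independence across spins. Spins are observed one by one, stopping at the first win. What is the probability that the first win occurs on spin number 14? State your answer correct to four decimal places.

Geometric (trials to first success), p = 0.30.
P(Y = 14) = (1−p)^13 · p = 0.0096889 · 0.30 = 0.002907

0.0029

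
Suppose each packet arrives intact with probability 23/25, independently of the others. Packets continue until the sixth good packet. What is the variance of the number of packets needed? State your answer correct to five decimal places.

Y = total packets until the sixth success; negative binomial with r=6, p=0.92.
Var(Y) = r(1−p)/p² = 6·0.08 / 0.92² = 0.5671078

0.56711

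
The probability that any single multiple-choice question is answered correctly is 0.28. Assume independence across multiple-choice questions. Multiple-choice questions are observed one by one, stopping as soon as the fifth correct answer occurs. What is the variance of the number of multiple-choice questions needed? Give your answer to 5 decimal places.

Y = total multiple-choice questions until the fifth success; negative binomial with r=5, p=0.28.
Var(Y) = r(1−p)/p² = 5·0.72 / 0.28² = 45.9183673

45.91837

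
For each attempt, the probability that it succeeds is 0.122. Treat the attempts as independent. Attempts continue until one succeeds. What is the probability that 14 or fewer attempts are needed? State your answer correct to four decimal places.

Y = number of attempts to the first success; geometric, p = 0.122.
P(Y ≤ 14) = 1 − (1−p)^14 = 1 − 0.161779 = 0.838221

0.8382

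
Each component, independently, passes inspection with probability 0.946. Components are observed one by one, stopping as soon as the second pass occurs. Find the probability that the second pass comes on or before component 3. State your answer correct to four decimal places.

0.9916

Finishing within 3 components ⇔ at least 2 successes in the first 3. With X ~ Binomial(3, 0.946), P(Y ≤ 3) = 1 − P(X ≤ 1).
  k=0: C(3,0)·0.946^0·0.054^3 = 0.000157
  k=1: C(3,1)·0.946^1·0.054^2 = 0.008276
1 − 0.008433 = 0.991567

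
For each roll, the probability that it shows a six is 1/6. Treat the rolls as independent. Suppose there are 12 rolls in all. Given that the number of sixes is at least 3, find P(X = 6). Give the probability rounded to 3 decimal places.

0.021

X ~ Binomial(12, 0.166667). Want P(X=6 | X≥3) = P(X=6) / P(X≥3).
P(X=6) = C(12,6)·0.166667^6·0.833333^6 = 0.00663
P(X≥3) = 1 − 0.11216 − 0.26918 − 0.29609 = 0.32257
Ratio = 0.00663 / 0.32257 = 0.02056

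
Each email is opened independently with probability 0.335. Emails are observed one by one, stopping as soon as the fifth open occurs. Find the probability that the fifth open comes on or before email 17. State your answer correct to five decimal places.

Finishing within 17 emails ⇔ at least 5 successes in the first 17. With X ~ Binomial(17, 0.335), P(Y ≤ 17) = 1 − P(X ≤ 4).
  k=0: C(17,0)·0.335^0·0.665^17 = 0.0009727
  k=1: C(17,1)·0.335^1·0.665^16 = 0.0083299
  k=2: C(17,2)·0.335^2·0.665^15 = 0.0335701
  k=3: C(17,3)·0.335^3·0.665^14 = 0.0845564
  k=4: C(17,4)·0.335^4·0.665^13 = 0.1490862
1 − 0.2765153 = 0.7234847

0.72348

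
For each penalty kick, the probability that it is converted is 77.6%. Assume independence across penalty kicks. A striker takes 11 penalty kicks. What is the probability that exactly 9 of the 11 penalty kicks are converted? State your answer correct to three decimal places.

0.282

X ~ Binomial(n=11, p=0.776).
P(X=9) = C(11,9) · p^9 · (1−p)^2
= 55 · 0.10204 · 0.050176 = 0.28159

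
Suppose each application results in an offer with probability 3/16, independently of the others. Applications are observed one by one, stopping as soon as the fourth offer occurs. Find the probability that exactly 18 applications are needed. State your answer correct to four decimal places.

Y = trial on which the fourth success occurs; negative binomial, r=4, p=0.1875.
P(Y=18) = C(17,3) · p^4 · (1−p)^14
= 680 · 0.001236 · 0.054642 = 0.045924

0.0459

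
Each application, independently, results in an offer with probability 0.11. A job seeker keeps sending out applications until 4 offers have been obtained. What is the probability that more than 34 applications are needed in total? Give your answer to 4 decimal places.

Needing more than 34 applications ⇔ fewer than 4 successes in the first 34. With X ~ Binomial(34, 0.11), P(Y > 34) = P(X ≤ 3).
  k=0: C(34,0)·0.11^0·0.89^34 = 0.019022
  k=1: C(34,1)·0.11^1·0.89^33 = 0.079936
  k=2: C(34,2)·0.11^2·0.89^32 = 0.163015
  k=3: C(34,3)·0.11^3·0.89^31 = 0.214912
P(X ≤ 3) = 0.476885

0.4769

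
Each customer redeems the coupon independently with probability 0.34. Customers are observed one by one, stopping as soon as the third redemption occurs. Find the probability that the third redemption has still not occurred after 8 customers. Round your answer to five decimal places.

0.45192

Needing more than 8 customers ⇔ fewer than 3 successes in the first 8. With X ~ Binomial(8, 0.34), P(Y > 8) = P(X ≤ 2).
  k=0: C(8,0)·0.34^0·0.66^8 = 0.0360041
  k=1: C(8,1)·0.34^1·0.66^7 = 0.1483804
  k=2: C(8,2)·0.34^2·0.66^6 = 0.2675343
P(X ≤ 2) = 0.4519187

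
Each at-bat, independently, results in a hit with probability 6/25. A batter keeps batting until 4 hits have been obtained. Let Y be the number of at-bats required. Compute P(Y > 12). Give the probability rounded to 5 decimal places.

Needing more than 12 at-bats ⇔ fewer than 4 successes in the first 12. With X ~ Binomial(12, 0.24), P(Y > 12) = P(X ≤ 3).
  k=0: C(12,0)·0.24^0·0.76^12 = 0.0371333
  k=1: C(12,1)·0.24^1·0.76^11 = 0.1407155
  k=2: C(12,2)·0.24^2·0.76^10 = 0.2444006
  k=3: C(12,3)·0.24^3·0.76^9 = 0.2572638
P(X ≤ 3) = 0.6795133

0.67951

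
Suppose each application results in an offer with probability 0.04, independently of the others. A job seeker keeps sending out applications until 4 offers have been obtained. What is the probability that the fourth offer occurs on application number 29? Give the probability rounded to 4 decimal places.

0.0030

Y = trial on which the fourth success occurs; negative binomial, r=4, p=0.04.
P(Y=29) = C(28,3) · p^4 · (1−p)^25
= 3276 · 2.56e-06 · 0.3604 = 0.003022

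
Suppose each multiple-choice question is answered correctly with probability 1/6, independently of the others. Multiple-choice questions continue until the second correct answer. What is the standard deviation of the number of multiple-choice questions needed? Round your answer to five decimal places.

Y = total multiple-choice questions until the second success; negative binomial with r=2, p=0.166667.
SD(Y) = √[r(1−p)/p²] = √(60.0000000) = 7.7459667

7.74597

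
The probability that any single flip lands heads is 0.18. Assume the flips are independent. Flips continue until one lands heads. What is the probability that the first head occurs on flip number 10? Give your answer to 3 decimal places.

0.030

Geometric (trials to first success), p = 0.18.
P(Y = 10) = (1−p)^9 · p = 0.16762 · 0.18 = 0.03017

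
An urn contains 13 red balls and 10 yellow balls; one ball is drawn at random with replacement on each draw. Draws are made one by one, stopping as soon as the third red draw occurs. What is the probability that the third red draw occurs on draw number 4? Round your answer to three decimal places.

Y = trial on which the third success occurs; negative binomial, r=3, p=0.565217.
P(Y=4) = C(3,2) · p^3 · (1−p)^1
= 3 · 0.18057 · 0.43478 = 0.23553

0.236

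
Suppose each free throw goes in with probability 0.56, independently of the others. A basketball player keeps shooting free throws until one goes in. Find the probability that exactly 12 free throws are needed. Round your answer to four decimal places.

0.0001

Geometric (trials to first success), p = 0.56.
P(Y = 12) = (1−p)^11 · p = 0.00011967 · 0.56 = 0.000067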